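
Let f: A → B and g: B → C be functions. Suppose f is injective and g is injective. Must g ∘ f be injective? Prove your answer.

injective

Suppose (g ∘ f)(x_1) = (g ∘ f)(x_2), i.e. g(f(x_1)) = g(f(x_2)).
Since g is injective, f(x_1) = f(x_2). Since f is injective, x_1 = x_2. Therefore g ∘ f is injective.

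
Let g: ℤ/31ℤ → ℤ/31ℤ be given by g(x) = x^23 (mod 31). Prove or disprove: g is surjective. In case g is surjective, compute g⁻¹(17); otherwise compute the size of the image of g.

Since 31 is prime, the nonzero elements of ℤ/31ℤ form a cyclic group of order 30.
As gcd(23, 30) = 1, raising to the 23rd power is a bijection on this group: if a^23 ≡ b^23 then (ab^{−1})^23 = 1, and the only element of order dividing gcd(23, 30) = 1 is 1, so a = b.
With g(0) = 0 this makes g injective on all of ℤ/31ℤ, hence bijective (finite equal-size domain and codomain). In particular g is surjective.
Since g is surjective, we find the preimage of 17. The inverse of x ↦ x^23 on (ℤ/31ℤ)^× is x ↦ x^17, because 23·17 = 391 = 13·30 + 1 ≡ 1 (mod 30) and x^{30} = 1 for x ≠ 0 (Fermat). So g⁻¹(17) = 17^17 mod 31.
Repeated squaring mod 31: 17^1 ≡ 17, 17^2 ≡ 17² = 289 ≡ 10, 17^4 ≡ 10² = 100 ≡ 7, 17^8 ≡ 7² = 49 ≡ 18, 17^16 ≡ 18² = 324 ≡ 14. Since 17 = 16 + 1, 17^17 ≡ 14·17: 14·17 = 238 ≡ 21. So 17^17 ≡ 21 (mod 31).
Hence g⁻¹(17) = 21.

21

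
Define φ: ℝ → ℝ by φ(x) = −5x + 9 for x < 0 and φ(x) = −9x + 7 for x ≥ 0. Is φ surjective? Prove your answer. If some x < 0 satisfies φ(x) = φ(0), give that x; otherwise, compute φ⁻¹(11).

-2/5

Both pieces are strictly decreasing (slopes −5 and −9), so each is injective on its own interval.
The left piece maps (−∞, 0) onto (9, ∞); the right piece maps [0, ∞) onto (−∞, 7].
The union (9, ∞) ∪ (−∞, 7] omits the interval between 9 and 7; in particular 9 has no preimage. So φ is not surjective.
Because the two images are disjoint, no x < 0 has φ(x) = φ(0), so we compute φ⁻¹(11): 11 lies in (9, ∞), so solve −5x + 9 = 11: x = (11 − 9)/(−5) = −2/5.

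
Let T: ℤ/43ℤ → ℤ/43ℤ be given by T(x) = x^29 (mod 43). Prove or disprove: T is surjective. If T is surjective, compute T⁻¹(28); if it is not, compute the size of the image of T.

19

Since 43 is prime, the nonzero elements of ℤ/43ℤ form a cyclic group of order 42.
As gcd(29, 42) = 1, raising to the 29th power is a bijection on this group: if x_1^29 ≡ x_2^29 then (x_1x_2^{−1})^29 = 1, and the only element of order dividing gcd(29, 42) = 1 is 1, so x_1 = x_2.
With T(0) = 0 this makes T injective on all of ℤ/43ℤ, hence bijective (finite equal-size domain and codomain). In particular T is surjective.
Since T is surjective, we find the preimage of 28. The inverse of x ↦ x^29 on (ℤ/43ℤ)^× is x ↦ x^29, because 29·29 = 841 = 20·42 + 1 ≡ 1 (mod 42) and x^{42} = 1 for x ≠ 0 (Fermat). So T⁻¹(28) = 28^29 mod 43.
Repeated squaring mod 43: 28^1 ≡ 28, 28^2 ≡ 28² = 784 ≡ 10, 28^4 ≡ 10² = 100 ≡ 14, 28^8 ≡ 14² = 196 ≡ 24, 28^16 ≡ 24² = 576 ≡ 17. Since 29 = 16 + 8 + 4 + 1, 28^29 ≡ 17·24·14·28: 17·24 = 408 ≡ 21, then 21·14 = 294 ≡ 36, then 36·28 = 1008 ≡ 19. So 28^29 ≡ 19 (mod 43).
Hence T⁻¹(28) = 19.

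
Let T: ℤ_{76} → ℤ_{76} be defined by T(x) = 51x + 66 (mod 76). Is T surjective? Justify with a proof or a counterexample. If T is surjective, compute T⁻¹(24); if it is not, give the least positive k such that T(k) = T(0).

26

Recall: surjectivity means every element of the codomain has a preimage under T.
Since gcd(51, 76) = 1, 51 is invertible modulo 76. Euclid's algorithm: 76 = 1·51 + 25, 51 = 2·25 + 1; back-substituting gives 1 = 3·51 − 2·76, so 51⁻¹ ≡ 3 (mod 76).
Then y ↦ 3(y − 66) is a two-sided inverse to T, so every y ∈ ℤ_{76} has a preimage.
Hence T is surjective.
Since T is surjective, we compute T⁻¹(24): solve 51x + 66 ≡ 24 (mod 76), i.e. 51x ≡ 34 (mod 76).
Multiplying by 51⁻¹ = 3 gives x ≡ 3·34 = 102 = 1·76 + 26 ≡ 26 (mod 76).
Check: T(26) = 51·26 + 66 = 1392 = 18·76 + 24 ≡ 24 (mod 76).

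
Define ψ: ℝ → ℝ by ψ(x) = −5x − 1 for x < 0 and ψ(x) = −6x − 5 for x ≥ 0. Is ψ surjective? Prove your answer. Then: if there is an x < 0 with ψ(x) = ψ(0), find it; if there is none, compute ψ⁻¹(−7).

1/3

Both pieces are strictly decreasing (slopes −5 and −6), so each is injective on its own interval.
The left piece maps (−∞, 0) onto (−1, ∞); the right piece maps [0, ∞) onto (−∞, −5].
The union (−1, ∞) ∪ (−∞, −5] omits the interval between −1 and −5; in particular −1 has no preimage. So ψ is not surjective.
Because the two images are disjoint, no x < 0 has ψ(x) = ψ(0), so we compute ψ⁻¹(−7): −7 lies in (−∞, −5], so solve −6x − 5 = −7: x = (−7 + 5)/(−6) = 1/3.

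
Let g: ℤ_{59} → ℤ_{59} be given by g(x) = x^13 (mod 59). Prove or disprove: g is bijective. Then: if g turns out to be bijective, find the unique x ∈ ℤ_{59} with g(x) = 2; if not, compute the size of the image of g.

40

Since 59 is prime, the nonzero elements of ℤ_{59} form a cyclic group of order 58.
As gcd(13, 58) = 1, raising to the 13th power is a bijection on this group: if a^13 ≡ b^13 then (ab^{−1})^13 = 1, and the only element of order dividing gcd(13, 58) = 1 is 1, so a = b.
With g(0) = 0 this makes g injective on all of ℤ_{59}, hence bijective (finite equal-size domain and codomain). In particular g is bijective.
Since g is bijective, we find the preimage of 2. The inverse of x ↦ x^13 on (ℤ_{59})^× is x ↦ x^9, because 13·9 = 117 = 2·58 + 1 ≡ 1 (mod 58) and x^{58} = 1 for x ≠ 0 (Fermat). So g⁻¹(2) = 2^9 mod 59.
Repeated squaring mod 59: 2^1 ≡ 2, 2^2 ≡ 2² = 4, 2^4 ≡ 4² = 16, 2^8 ≡ 16² = 256 ≡ 20. Since 9 = 8 + 1, 2^9 ≡ 20·2: 20·2 = 40. So 2^9 ≡ 40 (mod 59).
Hence g⁻¹(2) = 40.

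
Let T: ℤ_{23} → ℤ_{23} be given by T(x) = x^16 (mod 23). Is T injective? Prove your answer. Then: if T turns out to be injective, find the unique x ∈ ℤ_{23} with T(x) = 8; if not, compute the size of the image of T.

12

T(11): Repeated squaring mod 23: 11^1 ≡ 11, 11^2 ≡ 11² = 121 ≡ 6, 11^4 ≡ 6² = 36 ≡ 13, 11^8 ≡ 13² = 169 ≡ 8, 11^16 ≡ 8² = 64 ≡ 18. So 11^16 ≡ 18 (mod 23).
T(12): Repeated squaring mod 23: 12^1 ≡ 12, 12^2 ≡ 12² = 144 ≡ 6, 12^4 ≡ 6² = 36 ≡ 13, 12^8 ≡ 13² = 169 ≡ 8, 12^16 ≡ 8² = 64 ≡ 18. So 12^16 ≡ 18 (mod 23).
So T(11) = T(12) = 18 while 11 ≠ 12, therefore T is not injective.
Since T is not injective, we determine |image(T)|. Computing x^16 mod 23 for each x (by repeated squaring, reducing mod 23 at every step), the values T(0), T(1), …, T(22) are: 0, 1, 9, 13, 12, 3, 2, 6, 16, 8, 4, 18, 18, 4, 8, 16, 6, 2, 3, 12, 13, 9, 1.
The distinct values are {0, 1, 2, 3, 4, 6, 8, 9, 12, 13, 16, 18}; there are 12 of them.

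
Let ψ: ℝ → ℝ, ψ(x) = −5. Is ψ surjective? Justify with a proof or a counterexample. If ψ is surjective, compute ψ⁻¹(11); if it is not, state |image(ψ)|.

1

ψ(x) = −5 for all x, so −4 has no preimage and ψ is not surjective.
Since ψ is not surjective, we state |image(ψ)|: the image of ψ is {−5}, which has 1 element.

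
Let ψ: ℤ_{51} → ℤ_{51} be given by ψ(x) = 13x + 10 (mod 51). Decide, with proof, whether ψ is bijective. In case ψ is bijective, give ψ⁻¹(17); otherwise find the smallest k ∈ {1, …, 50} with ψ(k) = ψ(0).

Recall that ψ is injective if ψ(a) = ψ(b) implies a = b.
Suppose ψ(a) = ψ(b) in ℤ_{51}. Then 13a + 10 ≡ 13b + 10 (mod 51), therefore 13(a − b) ≡ 0 (mod 51).
Since gcd(13, 51) = 1, 13 is invertible modulo 51, so a − b ≡ 0 (mod 51), i.e. a = b.
We now compute 13⁻¹ mod 51 explicitly. Euclid's algorithm: 51 = 3·13 + 12, 13 = 1·12 + 1; back-substituting gives 1 = 4·13 − 1·51, so 13⁻¹ ≡ 4 (mod 51).
Then y ↦ 4(y − 10) is a two-sided inverse to ψ, so every y ∈ ℤ_{51} has a preimage.
Therefore ψ is bijective.
Since ψ is bijective, we find ψ⁻¹(17): we need 13x ≡ 17 − 10 ≡ 7 (mod 51). Using 13⁻¹ = 4: x ≡ 4·7 = 28, so x = 28.
Check: ψ(28) = 13·28 + 10 = 374 = 7·51 + 17 ≡ 17 (mod 51).

28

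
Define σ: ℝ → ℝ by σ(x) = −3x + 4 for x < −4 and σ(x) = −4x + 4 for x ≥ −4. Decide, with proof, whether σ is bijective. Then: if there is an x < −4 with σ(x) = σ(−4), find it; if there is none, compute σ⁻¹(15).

Both pieces are strictly decreasing (slopes −3 and −4), so each is injective on its own interval.
The left piece maps (−∞, −4) onto (16, ∞); the right piece maps [−4, ∞) onto (−∞, 20].
These images overlap. In particular σ(−4) = 20 (right piece), and solving −3x + 4 = 20 on the left piece gives x = −16/3 < −4.
So σ(−16/3) = σ(−4) with −16/3 ≠ −4, and σ is not injective, hence not bijective. This x = −16/3 is the requested value below −4.

-16/3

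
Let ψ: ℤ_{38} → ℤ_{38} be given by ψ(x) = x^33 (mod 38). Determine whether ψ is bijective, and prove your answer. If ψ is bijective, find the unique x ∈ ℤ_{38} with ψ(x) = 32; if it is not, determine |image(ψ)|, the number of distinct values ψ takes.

14

ψ(4): Repeated squaring mod 38: 4^1 ≡ 4, 4^2 ≡ 4² = 16, 4^4 ≡ 16² = 256 ≡ 28, 4^8 ≡ 28² = 784 ≡ 24, 4^16 ≡ 24² = 576 ≡ 6, 4^32 ≡ 6² = 36. Since 33 = 32 + 1, 4^33 ≡ 36·4: 36·4 = 144 ≡ 30. So 4^33 ≡ 30 (mod 38).
ψ(6): Repeated squaring mod 38: 6^1 ≡ 6, 6^2 ≡ 6² = 36, 6^4 ≡ 36² = 1296 ≡ 4, 6^8 ≡ 4² = 16, 6^16 ≡ 16² = 256 ≡ 28, 6^32 ≡ 28² = 784 ≡ 24. Since 33 = 32 + 1, 6^33 ≡ 24·6: 24·6 = 144 ≡ 30. So 6^33 ≡ 30 (mod 38).
So ψ(4) = ψ(6) = 30 while 4 ≠ 6, hence ψ is not injective, hence not bijective.
Since ψ is not bijective, we determine |image(ψ)|. Computing x^33 mod 38 for each x (by repeated squaring, reducing mod 38 at every step), the values ψ(0), ψ(1), …, ψ(37) are: 0, 1, 12, 31, 30, 7, 30, 1, 18, 11, 8, 1, 18, 27, 12, 27, 26, 7, 18, 19, 20, 31, 12, 11, 26, 11, 20, 37, 30, 27, 20, 37, 8, 31, 8, 7, 26, 37.
The distinct values are {0, 1, 7, 8, 11, 12, 18, 19, 20, 26, 27, 30, 31, 37}; there are 14 of them.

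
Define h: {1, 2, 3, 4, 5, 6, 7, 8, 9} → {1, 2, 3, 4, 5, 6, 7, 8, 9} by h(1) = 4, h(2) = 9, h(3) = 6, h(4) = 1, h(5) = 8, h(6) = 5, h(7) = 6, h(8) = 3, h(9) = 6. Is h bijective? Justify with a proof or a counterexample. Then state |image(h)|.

7

h(3) = 6 = h(7) with 3 ≠ 7, so h is not injective, hence not bijective.
The image of h is {1, 3, 4, 5, 6, 8, 9}, which has 7 elements.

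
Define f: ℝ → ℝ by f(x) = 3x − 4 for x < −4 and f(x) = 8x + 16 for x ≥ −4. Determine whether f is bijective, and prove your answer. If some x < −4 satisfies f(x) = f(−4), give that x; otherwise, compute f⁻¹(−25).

Both pieces are strictly increasing (slopes 3 and 8), so each is injective on its own interval.
The left piece maps (−∞, −4) onto (−∞, −16); the right piece maps [−4, ∞) onto [−16, ∞).
Since −16 = −16, the images partition ℝ: f is injective and surjective, hence bijective.
Because the two images are disjoint, no x < −4 has f(x) = f(−4), so we compute f⁻¹(−25): −25 lies in (−∞, −16), so solve 3x − 4 = −25: x = (−25 + 4)/3 = −7.

-7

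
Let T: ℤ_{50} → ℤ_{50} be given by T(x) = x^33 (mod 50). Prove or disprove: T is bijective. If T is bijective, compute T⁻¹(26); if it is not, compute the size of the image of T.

T(0) = 0^33 = 0.
T(10): Repeated squaring mod 50: 10^1 ≡ 10, 10^2 ≡ 10² = 100 ≡ 0, 10^4 ≡ 0² = 0, 10^8 ≡ 0² = 0, 10^16 ≡ 0² = 0, 10^32 ≡ 0² = 0. Since 33 = 32 + 1, 10^33 ≡ 0·10: 0·10 = 0. So 10^33 ≡ 0 (mod 50).
So T(0) = T(10) = 0 while 0 ≠ 10, hence T is not injective, hence not bijective.
Since T is not bijective, we determine |image(T)|. Computing x^33 mod 50 for each x (by repeated squaring, reducing mod 50 at every step), the values T(0), T(1), …, T(49) are: 0, 1, 42, 23, 14, 25, 16, 7, 38, 29, 0, 31, 22, 3, 44, 25, 46, 37, 18, 9, 0, 11, 2, 33, 24, 25, 26, 17, 48, 39, 0, 41, 32, 13, 4, 25, 6, 47, 28, 19, 0, 21, 12, 43, 34, 25, 36, 27, 8, 49.
The distinct values are {0, 1, 2, 3, 4, 6, 7, 8, 9, 11, 12, 13, 14, 16, 17, 18, 19, 21, 22, 23, 24, 25, 26, 27, 28, 29, 31, 32, 33, 34, 36, 37, 38, 39, 41, 42, 43, 44, 46, 47, 48, 49}; there are 42 of them.

42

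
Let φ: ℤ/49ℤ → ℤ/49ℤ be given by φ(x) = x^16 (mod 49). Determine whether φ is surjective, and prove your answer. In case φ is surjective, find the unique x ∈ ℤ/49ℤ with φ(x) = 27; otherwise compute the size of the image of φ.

22

φ(0) = 0^16 = 0.
φ(7): Repeated squaring mod 49: 7^1 ≡ 7, 7^2 ≡ 7² = 49 ≡ 0, 7^4 ≡ 0² = 0, 7^8 ≡ 0² = 0, 7^16 ≡ 0² = 0. So 7^16 ≡ 0 (mod 49).
So φ(0) = φ(7) = 0 while 0 ≠ 7, therefore φ is not injective.
A non-injective map from the 49-element set ℤ/49ℤ to itself takes at most 48 distinct values, so it cannot be surjective. Hence φ is not surjective.
Since φ is not surjective, we determine |image(φ)|. Computing x^16 mod 49 for each x (by repeated squaring, reducing mod 49 at every step), the values φ(0), φ(1), …, φ(48) are: 0, 1, 23, 25, 39, 9, 36, 0, 15, 37, 11, 4, 44, 22, 0, 29, 2, 46, 18, 30, 8, 0, 43, 16, 32, 32, 16, 43, 0, 8, 30, 18, 46, 2, 29, 0, 22, 44, 4, 11, 37, 15, 0, 36, 9, 39, 25, 23, 1.
The distinct values are {0, 1, 2, 4, 8, 9, 11, 15, 16, 18, 22, 23, 25, 29, 30, 32, 36, 37, 39, 43, 44, 46}; there are 22 of them.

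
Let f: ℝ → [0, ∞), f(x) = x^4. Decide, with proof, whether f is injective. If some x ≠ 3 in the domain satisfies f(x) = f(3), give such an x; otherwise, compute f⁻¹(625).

-3

f(3) = 81 = (−3)^4 = f(−3) (since 4 is even), with 3 ≠ −3. So f is not injective.
For the follow-up, such an x exists: taking x = −3 ∈ ℝ gives f(−3) = 81 = f(3) with −3 ≠ 3.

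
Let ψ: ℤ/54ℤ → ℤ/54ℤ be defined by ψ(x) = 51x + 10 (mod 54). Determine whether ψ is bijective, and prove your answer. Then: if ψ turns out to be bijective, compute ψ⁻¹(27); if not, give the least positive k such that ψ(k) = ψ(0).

18

By definition, ψ is injective if ψ(u) = ψ(v) implies u = v.
We have gcd(51, 54) = 3 > 1. Taking u = 0 and v = 18: ψ(0) = 10 and ψ(18) = 51·18 + 10 = 928 ≡ 10 (mod 54).
So ψ(0) = ψ(18) while 0 ≠ 18, hence ψ is not injective, hence not bijective.
Since ψ is not bijective, we find the least positive k with ψ(k) = ψ(0): this means 51k ≡ 0 (mod 54), i.e. 54 ∣ 51k. Since gcd(51, 54) = 3, dividing through by 3 this holds exactly when 18 ∣ 17k, and as gcd(17, 18) = 1, exactly when 18 ∣ k.
The smallest positive such k is 18.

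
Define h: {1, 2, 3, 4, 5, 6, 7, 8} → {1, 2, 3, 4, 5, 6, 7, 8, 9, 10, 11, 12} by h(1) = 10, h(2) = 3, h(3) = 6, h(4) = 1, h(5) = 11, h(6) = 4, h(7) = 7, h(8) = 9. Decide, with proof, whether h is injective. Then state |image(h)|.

The values h(1), …, h(8) are 10, 3, 6, 1, 11, 4, 7, 9 — all distinct.
So h(a) = h(b) only when a = b, and h is injective.
The image of h is {1, 3, 4, 6, 7, 9, 10, 11}, which has 8 elements.

8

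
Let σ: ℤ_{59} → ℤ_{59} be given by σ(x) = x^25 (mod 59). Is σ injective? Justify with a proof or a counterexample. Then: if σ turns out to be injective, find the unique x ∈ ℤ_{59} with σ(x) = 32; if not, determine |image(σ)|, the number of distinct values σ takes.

Since 59 is prime, the nonzero elements of ℤ_{59} form a cyclic group of order 58.
As gcd(25, 58) = 1, raising to the 25th power is a bijection on this group: if a^25 ≡ b^25 then (ab^{−1})^25 = 1, and the only element of order dividing gcd(25, 58) = 1 is 1, so a = b.
With σ(0) = 0 this makes σ injective on all of ℤ_{59}, hence bijective (finite equal-size domain and codomain). In particular σ is injective.
Since σ is injective, we find the preimage of 32. The inverse of x ↦ x^25 on (ℤ_{59})^× is x ↦ x^7, because 25·7 = 175 = 3·58 + 1 ≡ 1 (mod 58) and x^{58} = 1 for x ≠ 0 (Fermat). So σ⁻¹(32) = 32^7 mod 59.
Repeated squaring mod 59: 32^1 ≡ 32, 32^2 ≡ 32² = 1024 ≡ 21, 32^4 ≡ 21² = 441 ≡ 28. Since 7 = 4 + 2 + 1, 32^7 ≡ 28·21·32: 28·21 = 588 ≡ 57, then 57·32 = 1824 ≡ 54. So 32^7 ≡ 54 (mod 59).
Hence σ⁻¹(32) = 54.

54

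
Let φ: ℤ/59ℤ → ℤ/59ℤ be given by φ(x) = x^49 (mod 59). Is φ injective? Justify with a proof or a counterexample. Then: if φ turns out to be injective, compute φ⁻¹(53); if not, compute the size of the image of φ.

16

Since 59 is prime, the nonzero elements of ℤ/59ℤ form a cyclic group of order 58.
As gcd(49, 58) = 1, raising to the 49th power is a bijection on this group: if a^49 ≡ b^49 then (ab^{−1})^49 = 1, and the only element of order dividing gcd(49, 58) = 1 is 1, so a = b.
With φ(0) = 0 this makes φ injective on all of ℤ/59ℤ, hence bijective (finite equal-size domain and codomain). In particular φ is injective.
Since φ is injective, we find the preimage of 53. The inverse of x ↦ x^49 on (ℤ/59ℤ)^× is x ↦ x^45, because 49·45 = 2205 = 38·58 + 1 ≡ 1 (mod 58) and x^{58} = 1 for x ≠ 0 (Fermat). So φ⁻¹(53) = 53^45 mod 59.
Repeated squaring mod 59: 53^1 ≡ 53, 53^2 ≡ 53² = 2809 ≡ 36, 53^4 ≡ 36² = 1296 ≡ 57, 53^8 ≡ 57² = 3249 ≡ 4, 53^16 ≡ 4² = 16, 53^32 ≡ 16² = 256 ≡ 20. Since 45 = 32 + 8 + 4 + 1, 53^45 ≡ 20·4·57·53: 20·4 = 80 ≡ 21, then 21·57 = 1197 ≡ 17, then 17·53 = 901 ≡ 16. So 53^45 ≡ 16 (mod 59).
Hence φ⁻¹(53) = 16.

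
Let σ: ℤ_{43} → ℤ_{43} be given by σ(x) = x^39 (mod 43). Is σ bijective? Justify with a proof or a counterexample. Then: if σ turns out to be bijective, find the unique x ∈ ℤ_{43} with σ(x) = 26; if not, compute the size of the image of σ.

15

σ(1) = 1^39 = 1.
σ(6): Repeated squaring mod 43: 6^1 ≡ 6, 6^2 ≡ 6² = 36, 6^4 ≡ 36² = 1296 ≡ 6, 6^8 ≡ 6² = 36, 6^16 ≡ 36² = 1296 ≡ 6, 6^32 ≡ 6² = 36. Since 39 = 32 + 4 + 2 + 1, 6^39 ≡ 36·6·36·6: 36·6 = 216 ≡ 1, then 1·36 = 36, then 36·6 = 216 ≡ 1. So 6^39 ≡ 1 (mod 43).
So σ(1) = σ(6) = 1 while 1 ≠ 6, thus σ is not injective, hence not bijective.
Since σ is not bijective, we determine |image(σ)|. Computing x^39 mod 43 for each x (by repeated squaring, reducing mod 43 at every step), the values σ(0), σ(1), …, σ(42) are: 0, 1, 27, 8, 41, 32, 1, 42, 32, 21, 4, 21, 27, 11, 16, 41, 4, 4, 8, 2, 22, 35, 8, 21, 41, 35, 39, 39, 2, 27, 32, 16, 22, 39, 22, 11, 1, 42, 11, 2, 35, 16, 42.
The distinct values are {0, 1, 2, 4, 8, 11, 16, 21, 22, 27, 32, 35, 39, 41, 42}; there are 15 of them.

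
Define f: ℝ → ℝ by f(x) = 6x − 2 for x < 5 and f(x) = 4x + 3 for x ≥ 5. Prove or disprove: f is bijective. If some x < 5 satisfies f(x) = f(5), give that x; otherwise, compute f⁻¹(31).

Both pieces are strictly increasing (slopes 6 and 4), so each is injective on its own interval.
The left piece maps (−∞, 5) onto (−∞, 28); the right piece maps [5, ∞) onto [23, ∞).
These images overlap. In particular f(5) = 23 (right piece), and solving 6x − 2 = 23 on the left piece gives x = 25/6 < 5.
So f(25/6) = f(5) with 25/6 ≠ 5, and f is not injective, hence not bijective. This x = 25/6 is the requested value below 5.

25/6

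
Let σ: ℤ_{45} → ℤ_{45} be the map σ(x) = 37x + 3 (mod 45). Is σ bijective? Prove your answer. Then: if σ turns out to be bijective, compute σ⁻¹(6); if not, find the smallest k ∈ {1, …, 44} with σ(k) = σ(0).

39

If σ(x_1) = σ(x_2), then 37x_1 ≡ 37x_2 (mod 45). Because gcd(37, 45) = 1, we may cancel 37 to get x_1 ≡ x_2 (mod 45).
We now compute 37⁻¹ mod 45 explicitly. Euclid's algorithm: 45 = 1·37 + 8, 37 = 4·8 + 5, 8 = 1·5 + 3, 5 = 1·3 + 2, 3 = 1·2 + 1; back-substituting gives 1 = 28·37 − 23·45, so 37⁻¹ ≡ 28 (mod 45).
Then y ↦ 28(y − 3) is a two-sided inverse to σ, so every y ∈ ℤ_{45} has a preimage.
Therefore σ is bijective.
Since σ is bijective, we compute σ⁻¹(6): solve 37x + 3 ≡ 6 (mod 45), i.e. 37x ≡ 3 (mod 45).
Multiplying by 37⁻¹ = 28 gives x ≡ 28·3 = 84 = 1·45 + 39 ≡ 39 (mod 45).
Check: σ(39) = 37·39 + 3 = 1446 = 32·45 + 6 ≡ 6 (mod 45).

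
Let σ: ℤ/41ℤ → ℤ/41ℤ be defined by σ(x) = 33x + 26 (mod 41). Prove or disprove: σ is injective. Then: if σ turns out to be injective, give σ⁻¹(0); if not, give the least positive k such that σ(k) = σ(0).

34

Suppose σ(a) = σ(b) in ℤ/41ℤ. Then 33a + 26 ≡ 33b + 26 (mod 41), so 33(a − b) ≡ 0 (mod 41).
Since gcd(33, 41) = 1, 33 is invertible modulo 41, hence a − b ≡ 0 (mod 41), i.e. a = b.
Thus σ is injective.
We now compute 33⁻¹ mod 41 explicitly. Euclid's algorithm: 41 = 1·33 + 8, 33 = 4·8 + 1; back-substituting gives 1 = 5·33 − 4·41, so 33⁻¹ ≡ 5 (mod 41).
Since σ is injective, we compute σ⁻¹(0): solve 33x + 26 ≡ 0 (mod 41), i.e. 33x ≡ 15 (mod 41).
Multiplying by 33⁻¹ = 5 gives x ≡ 5·15 = 75 = 1·41 + 34 ≡ 34 (mod 41).
Check: σ(34) = 33·34 + 26 = 1148 = 28·41 + 0 ≡ 0 (mod 41).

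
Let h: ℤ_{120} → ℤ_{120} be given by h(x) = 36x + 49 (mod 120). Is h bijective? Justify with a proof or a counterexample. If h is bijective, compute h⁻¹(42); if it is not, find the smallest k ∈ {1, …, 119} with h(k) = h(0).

10

We have gcd(36, 120) = 12 > 1. Taking s = 0 and t = 10: h(0) = 49 and h(10) = 36·10 + 49 = 409 ≡ 49 (mod 120).
So h(0) = h(10) while 0 ≠ 10, so h is not injective, hence not bijective.
Since h is not bijective, we find the least positive k with h(k) = h(0): this means 36k ≡ 0 (mod 120), i.e. 120 ∣ 36k. Since gcd(36, 120) = 12, dividing through by 12 this holds exactly when 10 ∣ 3k, and as gcd(3, 10) = 1, exactly when 10 ∣ k.
The smallest positive such k is 10.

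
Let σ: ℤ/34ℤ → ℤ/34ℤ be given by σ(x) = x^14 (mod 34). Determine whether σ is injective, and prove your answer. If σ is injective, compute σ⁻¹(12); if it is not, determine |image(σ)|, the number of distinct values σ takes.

σ(16): Repeated squaring mod 34: 16^1 ≡ 16, 16^2 ≡ 16² = 256 ≡ 18, 16^4 ≡ 18² = 324 ≡ 18, 16^8 ≡ 18² = 324 ≡ 18. Since 14 = 8 + 4 + 2, 16^14 ≡ 18·18·18: 18·18 = 324 ≡ 18, then 18·18 = 324 ≡ 18. So 16^14 ≡ 18 (mod 34).
σ(18): Repeated squaring mod 34: 18^1 ≡ 18, 18^2 ≡ 18² = 324 ≡ 18, 18^4 ≡ 18² = 324 ≡ 18, 18^8 ≡ 18² = 324 ≡ 18. Since 14 = 8 + 4 + 2, 18^14 ≡ 18·18·18: 18·18 = 324 ≡ 18, then 18·18 = 324 ≡ 18. So 18^14 ≡ 18 (mod 34).
So σ(16) = σ(18) = 18 while 16 ≠ 18, thus σ is not injective.
Since σ is not injective, we determine |image(σ)|. Computing x^14 mod 34 for each x (by repeated squaring, reducing mod 34 at every step), the values σ(0), σ(1), …, σ(33) are: 0, 1, 30, 19, 16, 15, 26, 25, 4, 21, 8, 9, 32, 33, 2, 13, 18, 17, 18, 13, 2, 33, 32, 9, 8, 21, 4, 25, 26, 15, 16, 19, 30, 1.
The distinct values are {0, 1, 2, 4, 8, 9, 13, 15, 16, 17, 18, 19, 21, 25, 26, 30, 32, 33}; there are 18 of them.

18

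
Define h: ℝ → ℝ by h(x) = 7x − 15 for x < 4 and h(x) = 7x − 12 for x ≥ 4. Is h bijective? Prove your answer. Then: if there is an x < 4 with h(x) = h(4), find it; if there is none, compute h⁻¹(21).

33/7

Both pieces are strictly increasing (slopes 7 and 7), so each is injective on its own interval.
The left piece maps (−∞, 4) onto (−∞, 13); the right piece maps [4, ∞) onto [16, ∞).
The images leave a gap (13 has no preimage), so h is not surjective, hence not bijective.
Because the two images are disjoint, no x < 4 has h(x) = h(4), so we compute h⁻¹(21): 21 lies in [16, ∞), so solve 7x − 12 = 21: x = (21 + 12)/7 = 33/7.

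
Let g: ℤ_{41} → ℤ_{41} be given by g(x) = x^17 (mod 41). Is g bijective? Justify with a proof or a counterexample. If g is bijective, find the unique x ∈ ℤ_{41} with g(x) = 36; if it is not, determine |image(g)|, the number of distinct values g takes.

2

Since 41 is prime, the nonzero elements of ℤ_{41} form a cyclic group of order 40.
As gcd(17, 40) = 1, raising to the 17th power is a bijection on this group: if x_1^17 ≡ x_2^17 then (x_1x_2^{−1})^17 = 1, and the only element of order dividing gcd(17, 40) = 1 is 1, so x_1 = x_2.
With g(0) = 0 this makes g injective on all of ℤ_{41}, hence bijective (finite equal-size domain and codomain). In particular g is bijective.
Since g is bijective, we find the preimage of 36. The inverse of x ↦ x^17 on (ℤ_{41})^× is x ↦ x^33, because 17·33 = 561 = 14·40 + 1 ≡ 1 (mod 40) and x^{40} = 1 for x ≠ 0 (Fermat). So g⁻¹(36) = 36^33 mod 41.
Repeated squaring mod 41: 36^1 ≡ 36, 36^2 ≡ 36² = 1296 ≡ 25, 36^4 ≡ 25² = 625 ≡ 10, 36^8 ≡ 10² = 100 ≡ 18, 36^16 ≡ 18² = 324 ≡ 37, 36^32 ≡ 37² = 1369 ≡ 16. Since 33 = 32 + 1, 36^33 ≡ 16·36: 16·36 = 576 ≡ 2. So 36^33 ≡ 2 (mod 41).
Hence g⁻¹(36) = 2.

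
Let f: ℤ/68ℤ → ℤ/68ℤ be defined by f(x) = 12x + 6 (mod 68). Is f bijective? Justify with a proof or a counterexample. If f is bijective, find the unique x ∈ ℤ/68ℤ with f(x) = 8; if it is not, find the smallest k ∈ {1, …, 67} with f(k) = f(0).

We have gcd(12, 68) = 4 > 1. Taking s = 0 and t = 17: f(0) = 6 and f(17) = 12·17 + 6 = 210 ≡ 6 (mod 68).
So f(0) = f(17) while 0 ≠ 17, therefore f is not injective, hence not bijective.
Since f is not bijective, we find the least positive k with f(k) = f(0): this means 12k ≡ 0 (mod 68), i.e. 68 ∣ 12k. Since gcd(12, 68) = 4, dividing through by 4 this holds exactly when 17 ∣ 3k, and as gcd(3, 17) = 1, exactly when 17 ∣ k.
The smallest positive such k is 17.

17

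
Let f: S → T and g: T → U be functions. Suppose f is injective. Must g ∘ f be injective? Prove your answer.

not injective

No. Take S = T = U = {0, 1}, f = identity (injective), and g(x) = 0 for every x.
Then (g ∘ f)(0) = 0 = (g ∘ f)(1) with 0 ≠ 1, so g ∘ f is not injective.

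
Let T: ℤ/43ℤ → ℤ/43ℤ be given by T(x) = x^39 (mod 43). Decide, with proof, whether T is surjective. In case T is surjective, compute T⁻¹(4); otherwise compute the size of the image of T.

15

T(1) = 1^39 = 1.
T(6): Repeated squaring mod 43: 6^1 ≡ 6, 6^2 ≡ 6² = 36, 6^4 ≡ 36² = 1296 ≡ 6, 6^8 ≡ 6² = 36, 6^16 ≡ 36² = 1296 ≡ 6, 6^32 ≡ 6² = 36. Since 39 = 32 + 4 + 2 + 1, 6^39 ≡ 36·6·36·6: 36·6 = 216 ≡ 1, then 1·36 = 36, then 36·6 = 216 ≡ 1. So 6^39 ≡ 1 (mod 43).
So T(1) = T(6) = 1 while 1 ≠ 6, so T is not injective.
A non-injective map from the 43-element set ℤ/43ℤ to itself takes at most 42 distinct values, so it cannot be surjective. Hence T is not surjective.
Since T is not surjective, we determine |image(T)|. Computing x^39 mod 43 for each x (by repeated squaring, reducing mod 43 at every step), the values T(0), T(1), …, T(42) are: 0, 1, 27, 8, 41, 32, 1, 42, 32, 21, 4, 21, 27, 11, 16, 41, 4, 4, 8, 2, 22, 35, 8, 21, 41, 35, 39, 39, 2, 27, 32, 16, 22, 39, 22, 11, 1, 42, 11, 2, 35, 16, 42.
The distinct values are {0, 1, 2, 4, 8, 11, 16, 21, 22, 27, 32, 35, 39, 41, 42}; there are 15 of them.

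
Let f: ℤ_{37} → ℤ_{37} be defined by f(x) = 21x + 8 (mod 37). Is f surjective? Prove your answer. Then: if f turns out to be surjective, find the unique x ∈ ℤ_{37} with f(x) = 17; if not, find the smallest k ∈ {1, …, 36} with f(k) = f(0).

Recall: surjectivity means every element of the codomain has a preimage under f.
Since gcd(21, 37) = 1, 21 is invertible modulo 37. Euclid's algorithm: 37 = 1·21 + 16, 21 = 1·16 + 5, 16 = 3·5 + 1; back-substituting gives 1 = 30·21 − 17·37, so 21⁻¹ ≡ 30 (mod 37).
Then y ↦ 30(y − 8) is a two-sided inverse to f, so every y ∈ ℤ_{37} has a preimage.
Therefore f is surjective.
Since f is surjective, we compute f⁻¹(17): solve 21x + 8 ≡ 17 (mod 37), i.e. 21x ≡ 9 (mod 37).
Multiplying by 21⁻¹ = 30 gives x ≡ 30·9 = 270 = 7·37 + 11 ≡ 11 (mod 37).
Check: f(11) = 21·11 + 8 = 239 = 6·37 + 17 ≡ 17 (mod 37).

11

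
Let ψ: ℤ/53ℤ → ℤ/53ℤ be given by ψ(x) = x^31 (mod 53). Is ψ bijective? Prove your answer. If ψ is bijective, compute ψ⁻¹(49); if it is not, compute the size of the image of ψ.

Since 53 is prime, the nonzero elements of ℤ/53ℤ form a cyclic group of order 52.
As gcd(31, 52) = 1, raising to the 31st power is a bijection on this group: if u^31 ≡ v^31 then (uv^{−1})^31 = 1, and the only element of order dividing gcd(31, 52) = 1 is 1, so u = v.
With ψ(0) = 0 this makes ψ injective on all of ℤ/53ℤ, hence bijective (finite equal-size domain and codomain). In particular ψ is bijective.
Since ψ is bijective, we find the preimage of 49. The inverse of x ↦ x^31 on (ℤ/53ℤ)^× is x ↦ x^47, because 31·47 = 1457 = 28·52 + 1 ≡ 1 (mod 52) and x^{52} = 1 for x ≠ 0 (Fermat). So ψ⁻¹(49) = 49^47 mod 53.
Repeated squaring mod 53: 49^1 ≡ 49, 49^2 ≡ 49² = 2401 ≡ 16, 49^4 ≡ 16² = 256 ≡ 44, 49^8 ≡ 44² = 1936 ≡ 28, 49^16 ≡ 28² = 784 ≡ 42, 49^32 ≡ 42² = 1764 ≡ 15. Since 47 = 32 + 8 + 4 + 2 + 1, 49^47 ≡ 15·28·44·16·49: 15·28 = 420 ≡ 49, then 49·44 = 2156 ≡ 36, then 36·16 = 576 ≡ 46, then 46·49 = 2254 ≡ 28. So 49^47 ≡ 28 (mod 53).
Hence ψ⁻¹(49) = 28.

28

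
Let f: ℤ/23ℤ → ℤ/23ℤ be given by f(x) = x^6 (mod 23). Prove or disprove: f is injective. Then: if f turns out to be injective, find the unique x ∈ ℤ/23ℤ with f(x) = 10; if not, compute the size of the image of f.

12

f(11): Repeated squaring mod 23: 11^1 ≡ 11, 11^2 ≡ 11² = 121 ≡ 6, 11^4 ≡ 6² = 36 ≡ 13. Since 6 = 4 + 2, 11^6 ≡ 13·6: 13·6 = 78 ≡ 9. So 11^6 ≡ 9 (mod 23).
f(12): Repeated squaring mod 23: 12^1 ≡ 12, 12^2 ≡ 12² = 144 ≡ 6, 12^4 ≡ 6² = 36 ≡ 13. Since 6 = 4 + 2, 12^6 ≡ 13·6: 13·6 = 78 ≡ 9. So 12^6 ≡ 9 (mod 23).
So f(11) = f(12) = 9 while 11 ≠ 12, so f is not injective.
Since f is not injective, we determine |image(f)|. Computing x^6 mod 23 for each x (by repeated squaring, reducing mod 23 at every step), the values f(0), f(1), …, f(22) are: 0, 1, 18, 16, 2, 8, 12, 4, 13, 3, 6, 9, 9, 6, 3, 13, 4, 12, 8, 2, 16, 18, 1.
The distinct values are {0, 1, 2, 3, 4, 6, 8, 9, 12, 13, 16, 18}; there are 12 of them.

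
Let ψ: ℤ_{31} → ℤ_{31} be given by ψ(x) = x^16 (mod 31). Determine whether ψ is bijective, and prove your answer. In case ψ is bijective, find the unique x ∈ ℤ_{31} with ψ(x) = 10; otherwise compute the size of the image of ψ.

ψ(15): Repeated squaring mod 31: 15^1 ≡ 15, 15^2 ≡ 15² = 225 ≡ 8, 15^4 ≡ 8² = 64 ≡ 2, 15^8 ≡ 2² = 4, 15^16 ≡ 4² = 16. So 15^16 ≡ 16 (mod 31).
ψ(16): Repeated squaring mod 31: 16^1 ≡ 16, 16^2 ≡ 16² = 256 ≡ 8, 16^4 ≡ 8² = 64 ≡ 2, 16^8 ≡ 2² = 4, 16^16 ≡ 4² = 16. So 16^16 ≡ 16 (mod 31).
So ψ(15) = ψ(16) = 16 while 15 ≠ 16, therefore ψ is not injective, hence not bijective.
Since ψ is not bijective, we determine |image(ψ)|. Computing x^16 mod 31 for each x (by repeated squaring, reducing mod 31 at every step), the values ψ(0), ψ(1), …, ψ(30) are: 0, 1, 2, 28, 4, 5, 25, 7, 8, 9, 10, 20, 19, 18, 14, 16, 16, 14, 18, 19, 20, 10, 9, 8, 7, 25, 5, 4, 28, 2, 1.
The distinct values are {0, 1, 2, 4, 5, 7, 8, 9, 10, 14, 16, 18, 19, 20, 25, 28}; there are 16 of them.

16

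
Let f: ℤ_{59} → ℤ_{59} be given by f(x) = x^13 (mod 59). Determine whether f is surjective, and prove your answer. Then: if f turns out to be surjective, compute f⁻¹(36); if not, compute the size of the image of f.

45

Since 59 is prime, the nonzero elements of ℤ_{59} form a cyclic group of order 58.
As gcd(13, 58) = 1, raising to the 13th power is a bijection on this group: if x_1^13 ≡ x_2^13 then (x_1x_2^{−1})^13 = 1, and the only element of order dividing gcd(13, 58) = 1 is 1, so x_1 = x_2.
With f(0) = 0 this makes f injective on all of ℤ_{59}, hence bijective (finite equal-size domain and codomain). In particular f is surjective.
Since f is surjective, we find the preimage of 36. The inverse of x ↦ x^13 on (ℤ_{59})^× is x ↦ x^9, because 13·9 = 117 = 2·58 + 1 ≡ 1 (mod 58) and x^{58} = 1 for x ≠ 0 (Fermat). So f⁻¹(36) = 36^9 mod 59.
Repeated squaring mod 59: 36^1 ≡ 36, 36^2 ≡ 36² = 1296 ≡ 57, 36^4 ≡ 57² = 3249 ≡ 4, 36^8 ≡ 4² = 16. Since 9 = 8 + 1, 36^9 ≡ 16·36: 16·36 = 576 ≡ 45. So 36^9 ≡ 45 (mod 59).
Hence f⁻¹(36) = 45.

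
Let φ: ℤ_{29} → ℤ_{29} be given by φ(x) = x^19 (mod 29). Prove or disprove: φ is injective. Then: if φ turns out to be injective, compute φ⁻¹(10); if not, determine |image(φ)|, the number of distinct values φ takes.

Since 29 is prime, the nonzero elements of ℤ_{29} form a cyclic group of order 28.
As gcd(19, 28) = 1, raising to the 19th power is a bijection on this group: if x_1^19 ≡ x_2^19 then (x_1x_2^{−1})^19 = 1, and the only element of order dividing gcd(19, 28) = 1 is 1, so x_1 = x_2.
With φ(0) = 0 this makes φ injective on all of ℤ_{29}, hence bijective (finite equal-size domain and codomain). In particular φ is injective.
Since φ is injective, we find the preimage of 10. The inverse of x ↦ x^19 on (ℤ_{29})^× is x ↦ x^3, because 19·3 = 57 = 2·28 + 1 ≡ 1 (mod 28) and x^{28} = 1 for x ≠ 0 (Fermat). So φ⁻¹(10) = 10^3 mod 29.
Repeated squaring mod 29: 10^1 ≡ 10, 10^2 ≡ 10² = 100 ≡ 13. Since 3 = 2 + 1, 10^3 ≡ 13·10: 13·10 = 130 ≡ 14. So 10^3 ≡ 14 (mod 29).
Hence φ⁻¹(10) = 14.

14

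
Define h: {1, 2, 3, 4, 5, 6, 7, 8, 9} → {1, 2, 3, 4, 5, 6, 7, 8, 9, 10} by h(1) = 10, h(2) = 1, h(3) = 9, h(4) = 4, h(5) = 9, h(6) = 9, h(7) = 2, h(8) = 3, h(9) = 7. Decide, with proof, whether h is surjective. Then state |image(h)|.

No element maps to 5, so h is not surjective.
The image of h is {1, 2, 3, 4, 7, 9, 10}, which has 7 elements.

7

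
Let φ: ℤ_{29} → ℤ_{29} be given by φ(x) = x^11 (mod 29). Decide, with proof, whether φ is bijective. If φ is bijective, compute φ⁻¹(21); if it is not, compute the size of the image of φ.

15

Since 29 is prime, the nonzero elements of ℤ_{29} form a cyclic group of order 28.
As gcd(11, 28) = 1, raising to the 11th power is a bijection on this group: if x_1^11 ≡ x_2^11 then (x_1x_2^{−1})^11 = 1, and the only element of order dividing gcd(11, 28) = 1 is 1, so x_1 = x_2.
With φ(0) = 0 this makes φ injective on all of ℤ_{29}, hence bijective (finite equal-size domain and codomain). In particular φ is bijective.
Since φ is bijective, we find the preimage of 21. The inverse of x ↦ x^11 on (ℤ_{29})^× is x ↦ x^23, because 11·23 = 253 = 9·28 + 1 ≡ 1 (mod 28) and x^{28} = 1 for x ≠ 0 (Fermat). So φ⁻¹(21) = 21^23 mod 29.
Repeated squaring mod 29: 21^1 ≡ 21, 21^2 ≡ 21² = 441 ≡ 6, 21^4 ≡ 6² = 36 ≡ 7, 21^8 ≡ 7² = 49 ≡ 20, 21^16 ≡ 20² = 400 ≡ 23. Since 23 = 16 + 4 + 2 + 1, 21^23 ≡ 23·7·6·21: 23·7 = 161 ≡ 16, then 16·6 = 96 ≡ 9, then 9·21 = 189 ≡ 15. So 21^23 ≡ 15 (mod 29).
Hence φ⁻¹(21) = 15.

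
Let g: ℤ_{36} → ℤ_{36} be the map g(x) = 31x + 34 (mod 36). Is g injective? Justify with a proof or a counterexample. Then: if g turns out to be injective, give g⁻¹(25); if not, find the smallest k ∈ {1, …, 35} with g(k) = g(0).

9

By definition, injectivity means: for all a, b in the domain, g(a) = g(b) implies a = b.
If g(a) = g(b), then 31a ≡ 31b (mod 36). Because gcd(31, 36) = 1, we may cancel 31 to get a ≡ b (mod 36).
Hence g is injective.
We now compute 31⁻¹ mod 36 explicitly. Euclid's algorithm: 36 = 1·31 + 5, 31 = 6·5 + 1; back-substituting gives 1 = 7·31 − 6·36, so 31⁻¹ ≡ 7 (mod 36).
Since g is injective, we compute g⁻¹(25): solve 31x + 34 ≡ 25 (mod 36), i.e. 31x ≡ 27 (mod 36).
Multiplying by 31⁻¹ = 7 gives x ≡ 7·27 = 189 = 5·36 + 9 ≡ 9 (mod 36).
Check: g(9) = 31·9 + 34 = 313 = 8·36 + 25 ≡ 25 (mod 36).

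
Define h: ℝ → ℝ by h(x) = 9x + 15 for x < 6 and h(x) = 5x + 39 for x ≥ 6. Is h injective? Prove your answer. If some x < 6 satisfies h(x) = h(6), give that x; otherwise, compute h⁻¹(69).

6

Both pieces are strictly increasing (slopes 9 and 5), so each is injective on its own interval.
The left piece maps (−∞, 6) onto (−∞, 69); the right piece maps [6, ∞) onto [69, ∞).
These images are disjoint, so no value is attained by both pieces. So h is injective.
Because the two images are disjoint, no x < 6 has h(x) = h(6), so we compute h⁻¹(69): 69 lies in [69, ∞), so solve 5x + 39 = 69: x = (69 − 39)/5 = 6.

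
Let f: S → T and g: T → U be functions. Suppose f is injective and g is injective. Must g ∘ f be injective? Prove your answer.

Suppose (g ∘ f)(u) = (g ∘ f)(v), i.e. g(f(u)) = g(f(v)).
Since g is injective, f(u) = f(v). Since f is injective, u = v. Hence g ∘ f is injective.

injective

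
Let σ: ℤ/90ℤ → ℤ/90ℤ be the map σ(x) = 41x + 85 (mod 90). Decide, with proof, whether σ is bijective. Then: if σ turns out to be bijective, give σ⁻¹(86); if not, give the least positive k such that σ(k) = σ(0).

By definition, σ is injective if σ(s) = σ(t) implies s = t.
Suppose σ(s) = σ(t) in ℤ/90ℤ. Then 41s + 85 ≡ 41t + 85 (mod 90), hence 41(s − t) ≡ 0 (mod 90).
Since gcd(41, 90) = 1, 41 is invertible modulo 90, so s − t ≡ 0 (mod 90), i.e. s = t.
We now compute 41⁻¹ mod 90 explicitly. Euclid's algorithm: 90 = 2·41 + 8, 41 = 5·8 + 1; back-substituting gives 1 = 11·41 − 5·90, so 41⁻¹ ≡ 11 (mod 90).
Then y ↦ 11(y − 85) is a two-sided inverse to σ, so every y ∈ ℤ/90ℤ has a preimage.
Therefore σ is bijective.
Since σ is bijective, we find σ⁻¹(86): we need 41x ≡ 86 − 85 ≡ 1 (mod 90). Using 41⁻¹ = 11: x ≡ 11·1 = 11, so x = 11.
Check: σ(11) = 41·11 + 85 = 536 = 5·90 + 86 ≡ 86 (mod 90).

11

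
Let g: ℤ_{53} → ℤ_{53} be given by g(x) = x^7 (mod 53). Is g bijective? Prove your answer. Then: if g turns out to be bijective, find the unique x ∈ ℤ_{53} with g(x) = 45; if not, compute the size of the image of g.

12

Since 53 is prime, the nonzero elements of ℤ_{53} form a cyclic group of order 52.
As gcd(7, 52) = 1, raising to the 7th power is a bijection on this group: if u^7 ≡ v^7 then (uv^{−1})^7 = 1, and the only element of order dividing gcd(7, 52) = 1 is 1, so u = v.
With g(0) = 0 this makes g injective on all of ℤ_{53}, hence bijective (finite equal-size domain and codomain). In particular g is bijective.
Since g is bijective, we find the preimage of 45. The inverse of x ↦ x^7 on (ℤ_{53})^× is x ↦ x^15, because 7·15 = 105 = 2·52 + 1 ≡ 1 (mod 52) and x^{52} = 1 for x ≠ 0 (Fermat). So g⁻¹(45) = 45^15 mod 53.
Repeated squaring mod 53: 45^1 ≡ 45, 45^2 ≡ 45² = 2025 ≡ 11, 45^4 ≡ 11² = 121 ≡ 15, 45^8 ≡ 15² = 225 ≡ 13. Since 15 = 8 + 4 + 2 + 1, 45^15 ≡ 13·15·11·45: 13·15 = 195 ≡ 36, then 36·11 = 396 ≡ 25, then 25·45 = 1125 ≡ 12. So 45^15 ≡ 12 (mod 53).
Hence g⁻¹(45) = 12.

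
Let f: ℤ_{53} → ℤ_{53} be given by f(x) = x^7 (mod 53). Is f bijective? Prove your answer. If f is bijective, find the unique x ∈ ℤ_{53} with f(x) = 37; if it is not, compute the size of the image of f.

9

Since 53 is prime, the nonzero elements of ℤ_{53} form a cyclic group of order 52.
As gcd(7, 52) = 1, raising to the 7th power is a bijection on this group: if s^7 ≡ t^7 then (st^{−1})^7 = 1, and the only element of order dividing gcd(7, 52) = 1 is 1, so s = t.
With f(0) = 0 this makes f injective on all of ℤ_{53}, hence bijective (finite equal-size domain and codomain). In particular f is bijective.
Since f is bijective, we find the preimage of 37. The inverse of x ↦ x^7 on (ℤ_{53})^× is x ↦ x^15, because 7·15 = 105 = 2·52 + 1 ≡ 1 (mod 52) and x^{52} = 1 for x ≠ 0 (Fermat). So f⁻¹(37) = 37^15 mod 53.
Repeated squaring mod 53: 37^1 ≡ 37, 37^2 ≡ 37² = 1369 ≡ 44, 37^4 ≡ 44² = 1936 ≡ 28, 37^8 ≡ 28² = 784 ≡ 42. Since 15 = 8 + 4 + 2 + 1, 37^15 ≡ 42·28·44·37: 42·28 = 1176 ≡ 10, then 10·44 = 440 ≡ 16, then 16·37 = 592 ≡ 9. So 37^15 ≡ 9 (mod 53).
Hence f⁻¹(37) = 9.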